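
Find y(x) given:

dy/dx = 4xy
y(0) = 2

General solution: y = Ce^(2x²)
Applying IC y(0) = 2:
Particular solution: y = 2e^(2x²)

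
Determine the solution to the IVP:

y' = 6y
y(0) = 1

General solution: y = Ce^(6x)
Applying IC y(0) = 1:
Particular solution: y = e^(6x)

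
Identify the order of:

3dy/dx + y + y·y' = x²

The order is 1 (highest derivative is of order 1).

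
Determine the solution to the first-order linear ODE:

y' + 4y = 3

Using integrating factor method:

General solution: y = 3/4 + Ce^(-4x)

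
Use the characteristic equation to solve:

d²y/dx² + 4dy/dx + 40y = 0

Characteristic equation: r² + 4r + 40 = 0
Roots: r = -2 ± 6i (complex conjugates)
General solution: y = e^(-2x)(C₁cos(6x) + C₂sin(6x))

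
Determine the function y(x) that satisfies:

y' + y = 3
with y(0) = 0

General solution: y = 3 + Ce^(-x)
Applying y(0) = 0: C = 0 - 3 = -3
Particular solution: y = 3 - 3e^(-x)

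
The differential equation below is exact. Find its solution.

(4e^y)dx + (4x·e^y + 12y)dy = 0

Verify exactness: ∂M/∂y = ∂N/∂x ✓
Find F(x,y) such that ∂F/∂x = M, ∂F/∂y = N
Solution: 4x·e^y + 6y² = C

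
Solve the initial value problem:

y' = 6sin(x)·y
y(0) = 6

General solution: y = Ce^(-6cos(x))
Applying IC y(0) = 6:
Particular solution: y = 6e^(6(1-cos(x)))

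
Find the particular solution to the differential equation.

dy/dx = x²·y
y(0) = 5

General solution: y = Ce^(x³/3)
Applying IC y(0) = 5:
Particular solution: y = 5e^(x³/3)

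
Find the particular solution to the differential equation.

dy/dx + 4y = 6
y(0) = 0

General solution: y = 3/2 + Ce^(-4x)
Applying y(0) = 0: C = 0 - 3/2 = -3/2
Particular solution: y = 3/2 - (3/2)e^(-4x)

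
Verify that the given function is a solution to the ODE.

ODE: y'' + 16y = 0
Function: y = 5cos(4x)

Verification:
y'' = -80cos(4x)
y'' + 16y = 0 ✓

Yes, it is a solution.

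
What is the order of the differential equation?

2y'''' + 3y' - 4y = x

The order is 4 (highest derivative is of order 4).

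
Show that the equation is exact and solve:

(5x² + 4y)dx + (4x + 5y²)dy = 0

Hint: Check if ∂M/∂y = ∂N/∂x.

Verify exactness: ∂M/∂y = ∂N/∂x ✓
Find F(x,y) such that ∂F/∂x = M, ∂F/∂y = N
Solution: 5x³/3 + 4xy + 5y³/3 = C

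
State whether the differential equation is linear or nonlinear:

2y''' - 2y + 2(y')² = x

Nonlinear ((y')² term)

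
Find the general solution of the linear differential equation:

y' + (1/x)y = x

Using integrating factor method:

General solution: y = (1/3)x^2 + C/x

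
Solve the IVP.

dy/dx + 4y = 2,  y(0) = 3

General solution: y = 1/2 + Ce^(-4x)
Applying y(0) = 3: C = 3 - 1/2 = 5/2
Particular solution: y = 1/2 + (5/2)e^(-4x)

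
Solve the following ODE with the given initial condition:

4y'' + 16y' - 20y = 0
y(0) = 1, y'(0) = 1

General solution: y = C₁e^x + C₂e^(-5x)
Applying ICs: C₁ = 1, C₂ = 0
Particular solution: y = e^x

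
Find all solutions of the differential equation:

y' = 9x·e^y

Separating variables and integrating:
-e^(-y) = 9x²/2 + C

General solution: y = -ln(C - 9x²/2)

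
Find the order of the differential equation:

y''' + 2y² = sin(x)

The order is 3 (highest derivative is of order 3).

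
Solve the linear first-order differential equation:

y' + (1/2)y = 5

Using integrating factor method:

General solution: y = 10 + Ce^(-x/2)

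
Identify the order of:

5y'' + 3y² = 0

The order is 2 (highest derivative is of order 2).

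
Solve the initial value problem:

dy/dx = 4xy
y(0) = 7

General solution: y = Ce^(2x²)
Applying IC y(0) = 7:
Particular solution: y = 7e^(2x²)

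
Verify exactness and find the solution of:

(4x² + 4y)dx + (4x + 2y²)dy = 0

Verify exactness: ∂M/∂y = ∂N/∂x ✓
Find F(x,y) such that ∂F/∂x = M, ∂F/∂y = N
Solution: 4x³/3 + 4xy + 2y³/3 = C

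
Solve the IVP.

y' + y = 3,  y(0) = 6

General solution: y = 3 + Ce^(-x)
Applying y(0) = 6: C = 6 - 3 = 3
Particular solution: y = 3 + 3e^(-x)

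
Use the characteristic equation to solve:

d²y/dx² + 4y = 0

Characteristic equation: r² + 4 = 0
Roots: r = ±2i (complex conjugates)
General solution: y = C₁cos(2x) + C₂sin(2x)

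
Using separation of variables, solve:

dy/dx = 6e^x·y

Separating variables and integrating:
ln|y| = 6e^x + C

General solution: y = Ce^(6e^x)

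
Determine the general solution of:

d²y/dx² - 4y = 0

Characteristic equation: r² - 4 = 0
Roots: r = 2, -2 (distinct real)
General solution: y = C₁e^(2x) + C₂e^(-2x)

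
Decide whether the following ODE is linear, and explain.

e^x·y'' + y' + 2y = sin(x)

Linear (y and its derivatives appear to the first power only, no products of y terms)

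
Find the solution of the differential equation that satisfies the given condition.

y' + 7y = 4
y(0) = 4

General solution: y = 4/7 + Ce^(-7x)
Applying y(0) = 4: C = 4 - 4/7 = 24/7
Particular solution: y = 4/7 + (24/7)e^(-7x)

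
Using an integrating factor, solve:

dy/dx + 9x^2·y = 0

Using integrating factor method:

General solution: y = Ce^(-3x^3)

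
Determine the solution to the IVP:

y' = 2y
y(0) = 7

General solution: y = Ce^(2x)
Applying IC y(0) = 7:
Particular solution: y = 7e^(2x)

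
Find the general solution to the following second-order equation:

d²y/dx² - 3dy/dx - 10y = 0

Characteristic equation: r² - 3r - 10 = 0
Roots: r = 5, -2 (distinct real)
General solution: y = C₁e^(5x) + C₂e^(-2x)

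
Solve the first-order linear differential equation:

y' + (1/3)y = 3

Using integrating factor method:

General solution: y = 9 + Ce^(-x/3)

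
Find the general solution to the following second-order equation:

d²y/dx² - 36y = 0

Characteristic equation: r² - 36 = 0
Roots: r = 6, -6 (distinct real)
General solution: y = C₁e^(6x) + C₂e^(-6x)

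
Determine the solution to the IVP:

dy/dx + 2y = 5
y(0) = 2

General solution: y = 5/2 + Ce^(-2x)
Applying y(0) = 2: C = 2 - 5/2 = -1/2
Particular solution: y = 5/2 - (1/2)e^(-2x)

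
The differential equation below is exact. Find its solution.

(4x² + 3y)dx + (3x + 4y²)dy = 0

Verify exactness: ∂M/∂y = ∂N/∂x ✓
Find F(x,y) such that ∂F/∂x = M, ∂F/∂y = N
Solution: 4x³/3 + 3xy + 4y³/3 = C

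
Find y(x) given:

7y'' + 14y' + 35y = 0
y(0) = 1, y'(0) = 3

General solution: y = e^(-x)(C₁cos(2x) + C₂sin(2x))
Complex roots r = -1 ± 2i
Applying ICs: C₁ = 1, C₂ = 2
Particular solution: y = e^(-x)(cos(2x) + 2sin(2x))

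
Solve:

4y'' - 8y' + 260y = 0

Characteristic equation: 4r² - 8r + 260 = 0
Divide by 4: r² - 2r + 65 = 0
Roots: r = 1 ± 8i (complex conjugates)
General solution: y = e^x(C₁cos(8x) + C₂sin(8x))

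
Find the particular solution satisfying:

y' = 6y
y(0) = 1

General solution: y = Ce^(6x)
Applying IC y(0) = 1:
Particular solution: y = e^(6x)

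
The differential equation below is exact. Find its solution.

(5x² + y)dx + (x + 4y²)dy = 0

Verify exactness: ∂M/∂y = ∂N/∂x ✓
Find F(x,y) such that ∂F/∂x = M, ∂F/∂y = N
Solution: 5x³/3 + xy + 4y³/3 = C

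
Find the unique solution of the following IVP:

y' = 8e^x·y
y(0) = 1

General solution: y = Ce^(8e^x)
Applying IC y(0) = 1:
Particular solution: y = e^(8(e^x - 1))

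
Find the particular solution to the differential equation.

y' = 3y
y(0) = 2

General solution: y = Ce^(3x)
Applying IC y(0) = 2:
Particular solution: y = 2e^(3x)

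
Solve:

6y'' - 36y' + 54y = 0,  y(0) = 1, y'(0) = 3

General solution: y = (C₁ + C₂x)e^(3x)
Repeated root r = 3
Applying ICs: C₁ = 1, C₂ = 0
Particular solution: y = e^(3x)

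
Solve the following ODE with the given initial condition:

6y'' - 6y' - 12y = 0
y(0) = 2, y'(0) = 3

General solution: y = C₁e^(2x) + C₂e^(-x)
Applying ICs: C₁ = 5/3, C₂ = 1/3
Particular solution: y = (5/3)e^(2x) + (1/3)e^(-x)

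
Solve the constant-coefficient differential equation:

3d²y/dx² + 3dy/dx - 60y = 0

Characteristic equation: 3r² + 3r - 60 = 0
Divide by 3: r² + r - 20 = 0
Roots: r = 4, -5 (distinct real)
General solution: y = C₁e^(4x) + C₂e^(-5x)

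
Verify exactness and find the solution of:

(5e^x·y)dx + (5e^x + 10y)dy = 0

Verify exactness: ∂M/∂y = ∂N/∂x ✓
Find F(x,y) such that ∂F/∂x = M, ∂F/∂y = N
Solution: 5e^x·y + 5y² = C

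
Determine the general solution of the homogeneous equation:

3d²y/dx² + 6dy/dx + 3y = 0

Characteristic equation: 3r² + 6r + 3 = 0
Divide by 3: r² + 2r + 1 = 0
Factored: (r + 1)² = 0
Repeated root: r = -1
General solution: y = (C₁ + C₂x)e^(-x)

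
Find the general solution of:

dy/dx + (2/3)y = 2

Using integrating factor method:

General solution: y = 3 + Ce^(-2x/3)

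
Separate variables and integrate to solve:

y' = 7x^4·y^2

Separating variables and integrating:
-1/y = 7x^5/5 + C

General solution: y^-1 = (-7/5)x^5 + C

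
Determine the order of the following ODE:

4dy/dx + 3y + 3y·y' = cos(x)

The order is 1 (highest derivative is of order 1).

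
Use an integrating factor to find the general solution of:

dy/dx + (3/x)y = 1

Using integrating factor method:

General solution: y = (1/4)x + Cx^(-3)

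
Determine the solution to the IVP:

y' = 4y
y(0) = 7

General solution: y = Ce^(4x)
Applying IC y(0) = 7:
Particular solution: y = 7e^(4x)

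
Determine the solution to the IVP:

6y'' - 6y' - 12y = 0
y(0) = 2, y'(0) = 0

General solution: y = C₁e^(2x) + C₂e^(-x)
Applying ICs: C₁ = 2/3, C₂ = 4/3
Particular solution: y = (2/3)e^(2x) + (4/3)e^(-x)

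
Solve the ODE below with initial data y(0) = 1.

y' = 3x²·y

General solution: y = Ce^(x³)
Applying IC y(0) = 1:
Particular solution: y = e^(x³)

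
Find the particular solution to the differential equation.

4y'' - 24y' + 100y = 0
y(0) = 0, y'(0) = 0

General solution: y = e^(3x)(C₁cos(4x) + C₂sin(4x))
Complex roots r = 3 ± 4i
Applying ICs: C₁ = 0, C₂ = 0
Particular solution: y = 0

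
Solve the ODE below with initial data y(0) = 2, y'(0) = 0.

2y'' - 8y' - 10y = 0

General solution: y = C₁e^(5x) + C₂e^(-x)
Applying ICs: C₁ = 1/3, C₂ = 5/3
Particular solution: y = (1/3)e^(5x) + (5/3)e^(-x)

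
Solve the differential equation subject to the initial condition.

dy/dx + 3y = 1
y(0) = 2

General solution: y = 1/3 + Ce^(-3x)
Applying y(0) = 2: C = 2 - 1/3 = 5/3
Particular solution: y = 1/3 + (5/3)e^(-3x)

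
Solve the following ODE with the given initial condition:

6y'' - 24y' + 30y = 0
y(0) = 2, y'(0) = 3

General solution: y = e^(2x)(C₁cos(x) + C₂sin(x))
Complex roots r = 2 ± i
Applying ICs: C₁ = 2, C₂ = -1
Particular solution: y = e^(2x)(2cos(x) - sin(x))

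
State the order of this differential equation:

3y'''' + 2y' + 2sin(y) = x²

The order is 4 (highest derivative is of order 4).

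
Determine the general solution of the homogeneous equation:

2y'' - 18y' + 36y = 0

Characteristic equation: 2r² - 18r + 36 = 0
Divide by 2: r² - 9r + 18 = 0
Roots: r = 3, 6 (distinct real)
General solution: y = C₁e^(3x) + C₂e^(6x)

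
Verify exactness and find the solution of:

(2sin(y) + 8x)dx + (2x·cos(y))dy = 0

Verify exactness: ∂M/∂y = ∂N/∂x ✓
Find F(x,y) such that ∂F/∂x = M, ∂F/∂y = N
Solution: 2x·sin(y) + 4x² = C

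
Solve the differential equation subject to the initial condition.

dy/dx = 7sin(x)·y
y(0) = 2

General solution: y = Ce^(-7cos(x))
Applying IC y(0) = 2:
Particular solution: y = 2e^(7(1-cos(x)))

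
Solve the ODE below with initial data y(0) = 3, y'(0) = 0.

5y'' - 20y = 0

General solution: y = C₁e^(2x) + C₂e^(-2x)
Applying ICs: C₁ = 3/2, C₂ = 3/2
Particular solution: y = (3/2)e^(2x) + (3/2)e^(-2x)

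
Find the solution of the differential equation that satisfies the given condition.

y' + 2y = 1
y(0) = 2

General solution: y = 1/2 + Ce^(-2x)
Applying y(0) = 2: C = 2 - 1/2 = 3/2
Particular solution: y = 1/2 + (3/2)e^(-2x)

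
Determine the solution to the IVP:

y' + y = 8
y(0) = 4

General solution: y = 8 + Ce^(-x)
Applying y(0) = 4: C = 4 - 8 = -4
Particular solution: y = 8 - 4e^(-x)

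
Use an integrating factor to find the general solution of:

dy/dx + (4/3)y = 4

Using integrating factor method:

General solution: y = 3 + Ce^(-4x/3)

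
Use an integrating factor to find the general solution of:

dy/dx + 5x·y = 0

Using integrating factor method:

General solution: y = Ce^(-5x^2/2)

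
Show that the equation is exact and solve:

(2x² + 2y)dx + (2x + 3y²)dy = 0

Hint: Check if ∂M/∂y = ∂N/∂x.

Verify exactness: ∂M/∂y = ∂N/∂x ✓
Find F(x,y) such that ∂F/∂x = M, ∂F/∂y = N
Solution: 2x³/3 + 2xy + y³ = C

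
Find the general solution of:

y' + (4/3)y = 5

Using integrating factor method:

General solution: y = 15/4 + Ce^(-4x/3)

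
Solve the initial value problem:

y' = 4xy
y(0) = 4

General solution: y = Ce^(2x²)
Applying IC y(0) = 4:
Particular solution: y = 4e^(2x²)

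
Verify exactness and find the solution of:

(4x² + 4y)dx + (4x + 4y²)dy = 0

Verify exactness: ∂M/∂y = ∂N/∂x ✓
Find F(x,y) such that ∂F/∂x = M, ∂F/∂y = N
Solution: 4x³/3 + 4xy + 4y³/3 = C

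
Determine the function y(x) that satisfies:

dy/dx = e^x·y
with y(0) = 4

General solution: y = Ce^(e^x)
Applying IC y(0) = 4:
Particular solution: y = 4e^(e^x - 1)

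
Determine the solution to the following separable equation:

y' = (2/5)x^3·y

Separating variables and integrating:
ln|y| = x^4/10 + C

General solution: y = Ce^(x^4/10)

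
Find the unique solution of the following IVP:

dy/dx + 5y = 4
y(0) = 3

General solution: y = 4/5 + Ce^(-5x)
Applying y(0) = 3: C = 3 - 4/5 = 11/5
Particular solution: y = 4/5 + (11/5)e^(-5x)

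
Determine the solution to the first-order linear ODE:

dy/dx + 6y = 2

Using integrating factor method:

General solution: y = 1/3 + Ce^(-6x)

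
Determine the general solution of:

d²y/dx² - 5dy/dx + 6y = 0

Characteristic equation: r² - 5r + 6 = 0
Roots: r = 2, 3 (distinct real)
General solution: y = C₁e^(2x) + C₂e^(3x)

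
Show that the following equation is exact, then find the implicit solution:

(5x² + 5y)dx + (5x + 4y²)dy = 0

Verify exactness: ∂M/∂y = ∂N/∂x ✓
Find F(x,y) such that ∂F/∂x = M, ∂F/∂y = N
Solution: 5x³/3 + 5xy + 4y³/3 = C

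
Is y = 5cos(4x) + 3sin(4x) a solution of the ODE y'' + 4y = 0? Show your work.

Verification:
y'' = -80cos(4x) - 48sin(4x)
y'' + 4y ≠ 0 (frequency mismatch: got 16 instead of 4)

No, it is not a solution.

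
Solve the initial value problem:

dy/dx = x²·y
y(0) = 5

General solution: y = Ce^(x³/3)
Applying IC y(0) = 5:
Particular solution: y = 5e^(x³/3)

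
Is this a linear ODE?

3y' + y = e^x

Yes. Linear (y and its derivatives appear to the first power only, no products of y terms)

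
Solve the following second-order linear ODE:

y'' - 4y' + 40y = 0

Characteristic equation: r² - 4r + 40 = 0
Roots: r = 2 ± 6i (complex conjugates)
General solution: y = e^(2x)(C₁cos(6x) + C₂sin(6x))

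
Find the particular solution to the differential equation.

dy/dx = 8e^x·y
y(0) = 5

General solution: y = Ce^(8e^x)
Applying IC y(0) = 5:
Particular solution: y = 5e^(8(e^x - 1))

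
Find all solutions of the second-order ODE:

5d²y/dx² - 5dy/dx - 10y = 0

Characteristic equation: 5r² - 5r - 10 = 0
Divide by 5: r² - r - 2 = 0
Roots: r = 2, -1 (distinct real)
General solution: y = C₁e^(2x) + C₂e^(-x)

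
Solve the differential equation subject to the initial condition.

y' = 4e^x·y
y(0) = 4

General solution: y = Ce^(4e^x)
Applying IC y(0) = 4:
Particular solution: y = 4e^(4(e^x - 1))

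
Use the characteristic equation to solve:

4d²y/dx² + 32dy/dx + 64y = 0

Characteristic equation: 4r² + 32r + 64 = 0
Divide by 4: r² + 8r + 16 = 0
Factored: (r + 4)² = 0
Repeated root: r = -4
General solution: y = (C₁ + C₂x)e^(-4x)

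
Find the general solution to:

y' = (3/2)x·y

Separating variables and integrating:
ln|y| = 3x^2/4 + C

General solution: y = Ce^(3x^2/4)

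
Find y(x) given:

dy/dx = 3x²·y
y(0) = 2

General solution: y = Ce^(x³)
Applying IC y(0) = 2:
Particular solution: y = 2e^(x³)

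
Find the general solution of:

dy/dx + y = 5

Using integrating factor method:

General solution: y = 5 + Ce^(-x)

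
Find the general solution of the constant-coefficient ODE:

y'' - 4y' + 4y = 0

Characteristic equation: r² - 4r + 4 = 0
Factored: (r - 2)² = 0
Repeated root: r = 2
General solution: y = (C₁ + C₂x)e^(2x)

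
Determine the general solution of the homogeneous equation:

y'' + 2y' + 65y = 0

Characteristic equation: r² + 2r + 65 = 0
Roots: r = -1 ± 8i (complex conjugates)
General solution: y = e^(-x)(C₁cos(8x) + C₂sin(8x))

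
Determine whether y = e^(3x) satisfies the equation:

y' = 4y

Verification:
y = e^(3x)
y' = 3e^(3x)
But 4y = 4e^(3x)
y' ≠ 4y — the derivative does not match

No, it is not a solution.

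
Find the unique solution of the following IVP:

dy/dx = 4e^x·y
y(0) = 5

General solution: y = Ce^(4e^x)
Applying IC y(0) = 5:
Particular solution: y = 5e^(4(e^x - 1))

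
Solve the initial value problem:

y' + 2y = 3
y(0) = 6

General solution: y = 3/2 + Ce^(-2x)
Applying y(0) = 6: C = 6 - 3/2 = 9/2
Particular solution: y = 3/2 + (9/2)e^(-2x)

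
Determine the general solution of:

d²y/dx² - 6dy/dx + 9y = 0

Characteristic equation: r² - 6r + 9 = 0
Factored: (r - 3)² = 0
Repeated root: r = 3
General solution: y = (C₁ + C₂x)e^(3x)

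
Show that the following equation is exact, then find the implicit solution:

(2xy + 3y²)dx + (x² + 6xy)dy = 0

Verify exactness: ∂M/∂y = ∂N/∂x ✓
Find F(x,y) such that ∂F/∂x = M, ∂F/∂y = N
Solution: x²y + 3xy² = C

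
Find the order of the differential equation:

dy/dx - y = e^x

The order is 1 (highest derivative is of order 1).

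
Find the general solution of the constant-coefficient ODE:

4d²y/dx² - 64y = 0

Characteristic equation: 4r² - 64 = 0
Divide by 4: r² - 16 = 0
Roots: r = 4, -4 (distinct real)
General solution: y = C₁e^(4x) + C₂e^(-4x)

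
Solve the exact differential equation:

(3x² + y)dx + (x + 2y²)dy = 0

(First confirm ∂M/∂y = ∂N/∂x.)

Verify exactness: ∂M/∂y = ∂N/∂x ✓
Find F(x,y) such that ∂F/∂x = M, ∂F/∂y = N
Solution: x³ + xy + 2y³/3 = C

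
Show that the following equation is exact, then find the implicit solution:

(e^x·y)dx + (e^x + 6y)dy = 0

Verify exactness: ∂M/∂y = ∂N/∂x ✓
Find F(x,y) such that ∂F/∂x = M, ∂F/∂y = N
Solution: e^x·y + 3y² = C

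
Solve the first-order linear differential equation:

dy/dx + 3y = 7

Using integrating factor method:

General solution: y = 7/3 + Ce^(-3x)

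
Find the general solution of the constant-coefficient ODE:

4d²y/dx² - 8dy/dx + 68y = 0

Characteristic equation: 4r² - 8r + 68 = 0
Divide by 4: r² - 2r + 17 = 0
Roots: r = 1 ± 4i (complex conjugates)
General solution: y = e^x(C₁cos(4x) + C₂sin(4x))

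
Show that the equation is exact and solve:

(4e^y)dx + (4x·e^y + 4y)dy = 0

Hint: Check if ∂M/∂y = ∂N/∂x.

Verify exactness: ∂M/∂y = ∂N/∂x ✓
Find F(x,y) such that ∂F/∂x = M, ∂F/∂y = N
Solution: 4x·e^y + 2y² = C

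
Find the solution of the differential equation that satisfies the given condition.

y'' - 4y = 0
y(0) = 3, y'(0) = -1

General solution: y = C₁e^(2x) + C₂e^(-2x)
Applying ICs: C₁ = 5/4, C₂ = 7/4
Particular solution: y = (5/4)e^(2x) + (7/4)e^(-2x)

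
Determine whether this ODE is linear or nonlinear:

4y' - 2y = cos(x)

Linear (y and its derivatives appear to the first power only, no products of y terms)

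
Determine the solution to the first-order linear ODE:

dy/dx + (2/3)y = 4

Using integrating factor method:

General solution: y = 6 + Ce^(-2x/3)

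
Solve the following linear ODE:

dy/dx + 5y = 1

Using integrating factor method:

General solution: y = 1/5 + Ce^(-5x)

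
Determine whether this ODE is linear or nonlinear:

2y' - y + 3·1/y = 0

Nonlinear (1/y term)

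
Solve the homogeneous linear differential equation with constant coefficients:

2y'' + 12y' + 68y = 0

Characteristic equation: 2r² + 12r + 68 = 0
Divide by 2: r² + 6r + 34 = 0
Roots: r = -3 ± 5i (complex conjugates)
General solution: y = e^(-3x)(C₁cos(5x) + C₂sin(5x))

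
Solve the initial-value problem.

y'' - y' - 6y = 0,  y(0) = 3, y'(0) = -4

General solution: y = C₁e^(3x) + C₂e^(-2x)
Applying ICs: C₁ = 2/5, C₂ = 13/5
Particular solution: y = (2/5)e^(3x) + (13/5)e^(-2x)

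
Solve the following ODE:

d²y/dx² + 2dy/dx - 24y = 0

Characteristic equation: r² + 2r - 24 = 0
Roots: r = 4, -6 (distinct real)
General solution: y = C₁e^(4x) + C₂e^(-6x)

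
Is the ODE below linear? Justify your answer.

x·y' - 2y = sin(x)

Yes. Linear (y and its derivatives appear to the first power only, no products of y terms)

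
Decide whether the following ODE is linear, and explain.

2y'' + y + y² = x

Nonlinear (y² term)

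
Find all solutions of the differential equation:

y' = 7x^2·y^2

Separating variables and integrating:
-1/y = 7x^3/3 + C

General solution: y^-1 = (-7/3)x^3 + C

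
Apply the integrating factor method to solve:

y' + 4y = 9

Using integrating factor method:

General solution: y = 9/4 + Ce^(-4x)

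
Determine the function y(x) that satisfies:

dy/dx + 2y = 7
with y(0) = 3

General solution: y = 7/2 + Ce^(-2x)
Applying y(0) = 3: C = 3 - 7/2 = -1/2
Particular solution: y = 7/2 - (1/2)e^(-2x)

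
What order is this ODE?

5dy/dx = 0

The order is 1 (highest derivative is of order 1).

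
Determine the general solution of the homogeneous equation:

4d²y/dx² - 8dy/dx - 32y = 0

Characteristic equation: 4r² - 8r - 32 = 0
Divide by 4: r² - 2r - 8 = 0
Roots: r = 4, -2 (distinct real)
General solution: y = C₁e^(4x) + C₂e^(-2x)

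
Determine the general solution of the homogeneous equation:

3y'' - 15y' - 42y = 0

Characteristic equation: 3r² - 15r - 42 = 0
Divide by 3: r² - 5r - 14 = 0
Roots: r = 7, -2 (distinct real)
General solution: y = C₁e^(7x) + C₂e^(-2x)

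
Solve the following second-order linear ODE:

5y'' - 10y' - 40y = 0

Characteristic equation: 5r² - 10r - 40 = 0
Divide by 5: r² - 2r - 8 = 0
Roots: r = 4, -2 (distinct real)
General solution: y = C₁e^(4x) + C₂e^(-2x)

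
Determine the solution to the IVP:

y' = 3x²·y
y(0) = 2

General solution: y = Ce^(x³)
Applying IC y(0) = 2:
Particular solution: y = 2e^(x³)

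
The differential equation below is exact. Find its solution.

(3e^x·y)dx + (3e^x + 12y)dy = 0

Verify exactness: ∂M/∂y = ∂N/∂x ✓
Find F(x,y) such that ∂F/∂x = M, ∂F/∂y = N
Solution: 3e^x·y + 6y² = C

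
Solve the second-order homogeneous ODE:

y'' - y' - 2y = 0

Characteristic equation: r² - r - 2 = 0
Roots: r = 2, -1 (distinct real)
General solution: y = C₁e^(2x) + C₂e^(-x)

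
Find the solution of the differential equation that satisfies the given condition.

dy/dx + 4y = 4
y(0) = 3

General solution: y = 1 + Ce^(-4x)
Applying y(0) = 3: C = 3 - 1 = 2
Particular solution: y = 1 + 2e^(-4x)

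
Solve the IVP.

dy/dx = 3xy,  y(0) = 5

General solution: y = Ce^(3x²/2)
Applying IC y(0) = 5:
Particular solution: y = 5e^(3x²/2)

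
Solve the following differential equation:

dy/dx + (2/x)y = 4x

Using integrating factor method:

General solution: y = x^2 + Cx^(-2)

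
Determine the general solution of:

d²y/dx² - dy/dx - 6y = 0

Characteristic equation: r² - r - 6 = 0
Roots: r = 3, -2 (distinct real)
General solution: y = C₁e^(3x) + C₂e^(-2x)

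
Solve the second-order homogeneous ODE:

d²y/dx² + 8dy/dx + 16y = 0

Characteristic equation: r² + 8r + 16 = 0
Factored: (r + 4)² = 0
Repeated root: r = -4
General solution: y = (C₁ + C₂x)e^(-4x)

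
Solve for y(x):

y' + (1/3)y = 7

Using integrating factor method:

General solution: y = 21 + Ce^(-x/3)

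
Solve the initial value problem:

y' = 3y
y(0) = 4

General solution: y = Ce^(3x)
Applying IC y(0) = 4:
Particular solution: y = 4e^(3x)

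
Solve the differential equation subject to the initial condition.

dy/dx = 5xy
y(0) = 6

General solution: y = Ce^(5x²/2)
Applying IC y(0) = 6:
Particular solution: y = 6e^(5x²/2)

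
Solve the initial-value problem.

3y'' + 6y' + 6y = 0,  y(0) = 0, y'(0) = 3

General solution: y = e^(-x)(C₁cos(x) + C₂sin(x))
Complex roots r = -1 ± i
Applying ICs: C₁ = 0, C₂ = 3
Particular solution: y = e^(-x)(3sin(x))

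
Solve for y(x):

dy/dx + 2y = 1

Using integrating factor method:

General solution: y = 1/2 + Ce^(-2x)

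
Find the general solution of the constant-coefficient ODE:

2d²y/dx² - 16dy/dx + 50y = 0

Characteristic equation: 2r² - 16r + 50 = 0
Divide by 2: r² - 8r + 25 = 0
Roots: r = 4 ± 3i (complex conjugates)
General solution: y = e^(4x)(C₁cos(3x) + C₂sin(3x))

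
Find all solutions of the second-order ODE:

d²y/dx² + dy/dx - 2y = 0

Characteristic equation: r² + r - 2 = 0
Roots: r = 1, -2 (distinct real)
General solution: y = C₁e^x + C₂e^(-2x)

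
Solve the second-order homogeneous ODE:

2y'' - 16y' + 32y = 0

Characteristic equation: 2r² - 16r + 32 = 0
Divide by 2: r² - 8r + 16 = 0
Factored: (r - 4)² = 0
Repeated root: r = 4
General solution: y = (C₁ + C₂x)e^(4x)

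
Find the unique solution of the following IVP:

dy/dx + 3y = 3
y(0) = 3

General solution: y = 1 + Ce^(-3x)
Applying y(0) = 3: C = 3 - 1 = 2
Particular solution: y = 1 + 2e^(-3x)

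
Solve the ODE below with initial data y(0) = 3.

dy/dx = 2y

General solution: y = Ce^(2x)
Applying IC y(0) = 3:
Particular solution: y = 3e^(2x)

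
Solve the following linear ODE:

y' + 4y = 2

Using integrating factor method:

General solution: y = 1/2 + Ce^(-4x)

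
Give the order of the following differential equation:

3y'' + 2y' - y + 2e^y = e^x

The order is 2 (highest derivative is of order 2).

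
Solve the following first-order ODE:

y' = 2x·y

Separating variables and integrating:
ln|y| = x^2 + C

General solution: y = Ce^(x^2)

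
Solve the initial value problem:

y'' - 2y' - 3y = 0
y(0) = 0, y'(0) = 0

General solution: y = C₁e^(3x) + C₂e^(-x)
Applying ICs: C₁ = 0, C₂ = 0
Particular solution: y = 0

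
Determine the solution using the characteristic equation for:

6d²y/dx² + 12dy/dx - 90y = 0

Characteristic equation: 6r² + 12r - 90 = 0
Divide by 6: r² + 2r - 15 = 0
Roots: r = 3, -5 (distinct real)
General solution: y = C₁e^(3x) + C₂e^(-5x)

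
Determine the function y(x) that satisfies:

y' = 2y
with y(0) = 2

General solution: y = Ce^(2x)
Applying IC y(0) = 2:
Particular solution: y = 2e^(2x)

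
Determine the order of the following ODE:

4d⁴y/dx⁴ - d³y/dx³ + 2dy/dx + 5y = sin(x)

The order is 4 (highest derivative is of order 4).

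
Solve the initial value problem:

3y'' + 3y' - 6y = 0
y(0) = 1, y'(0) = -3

General solution: y = C₁e^x + C₂e^(-2x)
Applying ICs: C₁ = -1/3, C₂ = 4/3
Particular solution: y = -(1/3)e^x + (4/3)e^(-2x)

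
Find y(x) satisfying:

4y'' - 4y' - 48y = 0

Characteristic equation: 4r² - 4r - 48 = 0
Divide by 4: r² - r - 12 = 0
Roots: r = 4, -3 (distinct real)
General solution: y = C₁e^(4x) + C₂e^(-3x)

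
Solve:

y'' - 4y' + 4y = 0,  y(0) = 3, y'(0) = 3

General solution: y = (C₁ + C₂x)e^(2x)
Repeated root r = 2
Applying ICs: C₁ = 3, C₂ = -3
Particular solution: y = (3 - 3x)e^(2x)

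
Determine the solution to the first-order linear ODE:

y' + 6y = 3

Using integrating factor method:

General solution: y = 1/2 + Ce^(-6x)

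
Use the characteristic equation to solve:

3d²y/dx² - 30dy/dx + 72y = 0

Characteristic equation: 3r² - 30r + 72 = 0
Divide by 3: r² - 10r + 24 = 0
Roots: r = 4, 6 (distinct real)
General solution: y = C₁e^(4x) + C₂e^(6x)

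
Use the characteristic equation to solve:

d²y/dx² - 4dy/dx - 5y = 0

Characteristic equation: r² - 4r - 5 = 0
Roots: r = 5, -1 (distinct real)
General solution: y = C₁e^(5x) + C₂e^(-x)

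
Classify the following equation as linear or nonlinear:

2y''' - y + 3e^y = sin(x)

Nonlinear (e^y is nonlinear in y)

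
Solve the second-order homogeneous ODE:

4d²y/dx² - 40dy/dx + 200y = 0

Characteristic equation: 4r² - 40r + 200 = 0
Divide by 4: r² - 10r + 50 = 0
Roots: r = 5 ± 5i (complex conjugates)
General solution: y = e^(5x)(C₁cos(5x) + C₂sin(5x))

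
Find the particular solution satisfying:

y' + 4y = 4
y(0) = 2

General solution: y = 1 + Ce^(-4x)
Applying y(0) = 2: C = 2 - 1 = 1
Particular solution: y = 1 + e^(-4x)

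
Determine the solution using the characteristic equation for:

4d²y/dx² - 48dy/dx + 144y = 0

Characteristic equation: 4r² - 48r + 144 = 0
Divide by 4: r² - 12r + 36 = 0
Factored: (r - 6)² = 0
Repeated root: r = 6
General solution: y = (C₁ + C₂x)e^(6x)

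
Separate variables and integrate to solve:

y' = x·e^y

Separating variables and integrating:
-e^(-y) = x²/2 + C

General solution: y = -ln(C - x²/2)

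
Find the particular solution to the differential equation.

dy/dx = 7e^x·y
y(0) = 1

General solution: y = Ce^(7e^x)
Applying IC y(0) = 1:
Particular solution: y = e^(7(e^x - 1))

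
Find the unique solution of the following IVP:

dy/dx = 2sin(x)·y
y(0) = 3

General solution: y = Ce^(-2cos(x))
Applying IC y(0) = 3:
Particular solution: y = 3e^(2(1-cos(x)))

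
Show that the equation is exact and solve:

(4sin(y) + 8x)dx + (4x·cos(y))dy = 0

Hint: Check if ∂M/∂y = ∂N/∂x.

Verify exactness: ∂M/∂y = ∂N/∂x ✓
Find F(x,y) such that ∂F/∂x = M, ∂F/∂y = N
Solution: 4x·sin(y) + 4x² = C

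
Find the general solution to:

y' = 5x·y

Separating variables and integrating:
ln|y| = 5x^2/2 + C

General solution: y = Ce^(5x^2/2)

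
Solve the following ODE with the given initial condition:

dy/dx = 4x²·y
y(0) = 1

General solution: y = Ce^(4x³/3)
Applying IC y(0) = 1:
Particular solution: y = e^(4x³/3)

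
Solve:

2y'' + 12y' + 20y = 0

Characteristic equation: 2r² + 12r + 20 = 0
Divide by 2: r² + 6r + 10 = 0
Roots: r = -3 ± i (complex conjugates)
General solution: y = e^(-3x)(C₁cos(x) + C₂sin(x))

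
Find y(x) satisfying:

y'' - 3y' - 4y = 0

Characteristic equation: r² - 3r - 4 = 0
Roots: r = 4, -1 (distinct real)
General solution: y = C₁e^(4x) + C₂e^(-x)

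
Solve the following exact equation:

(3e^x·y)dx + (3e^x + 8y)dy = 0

Verify exactness: ∂M/∂y = ∂N/∂x ✓
Find F(x,y) such that ∂F/∂x = M, ∂F/∂y = N
Solution: 3e^x·y + 4y² = C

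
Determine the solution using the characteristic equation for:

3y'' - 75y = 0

Characteristic equation: 3r² - 75 = 0
Divide by 3: r² - 25 = 0
Roots: r = 5, -5 (distinct real)
General solution: y = C₁e^(5x) + C₂e^(-5x)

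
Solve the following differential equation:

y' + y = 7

Using integrating factor method:

General solution: y = 7 + Ce^(-x)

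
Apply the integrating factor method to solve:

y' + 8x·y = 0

Using integrating factor method:

General solution: y = Ce^(-4x^2)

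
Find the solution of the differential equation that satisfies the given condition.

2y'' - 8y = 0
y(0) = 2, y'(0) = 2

General solution: y = C₁e^(2x) + C₂e^(-2x)
Applying ICs: C₁ = 3/2, C₂ = 1/2
Particular solution: y = (3/2)e^(2x) + (1/2)e^(-2x)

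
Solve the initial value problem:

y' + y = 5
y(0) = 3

General solution: y = 5 + Ce^(-x)
Applying y(0) = 3: C = 3 - 5 = -2
Particular solution: y = 5 - 2e^(-x)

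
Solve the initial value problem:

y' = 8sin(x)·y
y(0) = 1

General solution: y = Ce^(-8cos(x))
Applying IC y(0) = 1:
Particular solution: y = e^(8(1-cos(x)))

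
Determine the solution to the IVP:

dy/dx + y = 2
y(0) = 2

General solution: y = 2 + Ce^(-x)
Applying y(0) = 2: C = 2 - 2 = 0
Particular solution: y = 2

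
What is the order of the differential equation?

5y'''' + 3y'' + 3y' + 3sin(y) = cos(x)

The order is 4 (highest derivative is of order 4).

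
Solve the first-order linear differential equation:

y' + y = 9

Using integrating factor method:

General solution: y = 9 + Ce^(-x)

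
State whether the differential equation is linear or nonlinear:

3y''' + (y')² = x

Nonlinear ((y')² term)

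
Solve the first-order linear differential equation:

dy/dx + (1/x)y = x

Using integrating factor method:

General solution: y = (1/3)x^2 + C/x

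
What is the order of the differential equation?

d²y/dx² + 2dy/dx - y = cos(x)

The order is 2 (highest derivative is of order 2).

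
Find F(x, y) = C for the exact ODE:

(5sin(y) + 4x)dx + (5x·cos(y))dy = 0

Verify exactness: ∂M/∂y = ∂N/∂x ✓
Find F(x,y) such that ∂F/∂x = M, ∂F/∂y = N
Solution: 5x·sin(y) + 2x² = C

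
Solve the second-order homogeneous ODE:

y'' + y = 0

Characteristic equation: r² + 1 = 0
Roots: r = ±i (complex conjugates)
General solution: y = C₁cos(x) + C₂sin(x)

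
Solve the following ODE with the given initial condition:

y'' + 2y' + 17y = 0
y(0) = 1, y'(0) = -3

General solution: y = e^(-x)(C₁cos(4x) + C₂sin(4x))
Complex roots r = -1 ± 4i
Applying ICs: C₁ = 1, C₂ = -1/2
Particular solution: y = e^(-x)(cos(4x) - (1/2)sin(4x))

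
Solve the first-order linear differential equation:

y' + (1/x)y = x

Using integrating factor method:

General solution: y = (1/3)x^2 + C/x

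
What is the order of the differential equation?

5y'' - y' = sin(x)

The order is 2 (highest derivative is of order 2).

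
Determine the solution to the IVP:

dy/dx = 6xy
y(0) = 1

General solution: y = Ce^(3x²)
Applying IC y(0) = 1:
Particular solution: y = e^(3x²)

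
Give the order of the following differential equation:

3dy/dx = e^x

The order is 1 (highest derivative is of order 1).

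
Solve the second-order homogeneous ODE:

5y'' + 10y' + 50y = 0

Characteristic equation: 5r² + 10r + 50 = 0
Divide by 5: r² + 2r + 10 = 0
Roots: r = -1 ± 3i (complex conjugates)
General solution: y = e^(-x)(C₁cos(3x) + C₂sin(3x))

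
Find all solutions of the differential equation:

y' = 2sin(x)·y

Separating variables and integrating:
ln|y| = -2cos(x) + C

General solution: y = Ce^(-2cos(x))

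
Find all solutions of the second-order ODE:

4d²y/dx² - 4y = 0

Characteristic equation: 4r² - 4 = 0
Divide by 4: r² - 1 = 0
Roots: r = 1, -1 (distinct real)
General solution: y = C₁e^x + C₂e^(-x)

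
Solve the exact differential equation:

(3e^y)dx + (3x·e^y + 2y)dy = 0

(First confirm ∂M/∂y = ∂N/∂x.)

Verify exactness: ∂M/∂y = ∂N/∂x ✓
Find F(x,y) such that ∂F/∂x = M, ∂F/∂y = N
Solution: 3x·e^y + y² = C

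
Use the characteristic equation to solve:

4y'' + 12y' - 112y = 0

Characteristic equation: 4r² + 12r - 112 = 0
Divide by 4: r² + 3r - 28 = 0
Roots: r = 4, -7 (distinct real)
General solution: y = C₁e^(4x) + C₂e^(-7x)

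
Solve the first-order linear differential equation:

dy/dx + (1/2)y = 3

Using integrating factor method:

General solution: y = 6 + Ce^(-x/2)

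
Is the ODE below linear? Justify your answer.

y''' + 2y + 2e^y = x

No. Nonlinear (e^y is nonlinear in y)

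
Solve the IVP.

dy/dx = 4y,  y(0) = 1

General solution: y = Ce^(4x)
Applying IC y(0) = 1:
Particular solution: y = e^(4x)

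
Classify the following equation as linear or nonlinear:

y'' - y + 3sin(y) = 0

Nonlinear (sin(y) is nonlinear in y)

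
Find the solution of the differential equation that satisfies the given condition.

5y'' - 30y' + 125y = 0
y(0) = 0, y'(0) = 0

General solution: y = e^(3x)(C₁cos(4x) + C₂sin(4x))
Complex roots r = 3 ± 4i
Applying ICs: C₁ = 0, C₂ = 0
Particular solution: y = 0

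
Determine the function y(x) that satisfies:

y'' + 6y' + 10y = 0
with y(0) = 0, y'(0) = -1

General solution: y = e^(-3x)(C₁cos(x) + C₂sin(x))
Complex roots r = -3 ± i
Applying ICs: C₁ = 0, C₂ = -1
Particular solution: y = e^(-3x)(-sin(x))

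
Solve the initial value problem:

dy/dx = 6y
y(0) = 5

General solution: y = Ce^(6x)
Applying IC y(0) = 5:
Particular solution: y = 5e^(6x)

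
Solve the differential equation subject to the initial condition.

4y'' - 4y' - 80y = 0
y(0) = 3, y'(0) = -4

General solution: y = C₁e^(5x) + C₂e^(-4x)
Applying ICs: C₁ = 8/9, C₂ = 19/9
Particular solution: y = (8/9)e^(5x) + (19/9)e^(-4x)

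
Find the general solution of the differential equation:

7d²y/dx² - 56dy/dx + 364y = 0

Characteristic equation: 7r² - 56r + 364 = 0
Divide by 7: r² - 8r + 52 = 0
Roots: r = 4 ± 6i (complex conjugates)
General solution: y = e^(4x)(C₁cos(6x) + C₂sin(6x))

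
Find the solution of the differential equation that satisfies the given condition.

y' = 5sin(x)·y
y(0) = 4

General solution: y = Ce^(-5cos(x))
Applying IC y(0) = 4:
Particular solution: y = 4e^(5(1-cos(x)))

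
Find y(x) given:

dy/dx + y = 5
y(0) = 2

General solution: y = 5 + Ce^(-x)
Applying y(0) = 2: C = 2 - 5 = -3
Particular solution: y = 5 - 3e^(-x)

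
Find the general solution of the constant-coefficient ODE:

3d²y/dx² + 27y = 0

Characteristic equation: 3r² + 27 = 0
Divide by 3: r² + 9 = 0
Roots: r = ±3i (complex conjugates)
General solution: y = C₁cos(3x) + C₂sin(3x)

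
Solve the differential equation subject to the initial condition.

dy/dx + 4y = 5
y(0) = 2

General solution: y = 5/4 + Ce^(-4x)
Applying y(0) = 2: C = 2 - 5/4 = 3/4
Particular solution: y = 5/4 + (3/4)e^(-4x)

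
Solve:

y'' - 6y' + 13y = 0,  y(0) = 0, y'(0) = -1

General solution: y = e^(3x)(C₁cos(2x) + C₂sin(2x))
Complex roots r = 3 ± 2i
Applying ICs: C₁ = 0, C₂ = -1/2
Particular solution: y = e^(3x)(-(1/2)sin(2x))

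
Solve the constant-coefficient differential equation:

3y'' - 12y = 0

Characteristic equation: 3r² - 12 = 0
Divide by 3: r² - 4 = 0
Roots: r = 2, -2 (distinct real)
General solution: y = C₁e^(2x) + C₂e^(-2x)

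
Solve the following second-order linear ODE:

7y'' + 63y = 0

Characteristic equation: 7r² + 63 = 0
Divide by 7: r² + 9 = 0
Roots: r = ±3i (complex conjugates)
General solution: y = C₁cos(3x) + C₂sin(3x)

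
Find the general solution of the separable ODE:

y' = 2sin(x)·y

Separating variables and integrating:
ln|y| = -2cos(x) + C

General solution: y = Ce^(-2cos(x))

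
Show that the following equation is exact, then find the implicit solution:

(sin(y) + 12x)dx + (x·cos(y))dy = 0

Verify exactness: ∂M/∂y = ∂N/∂x ✓
Find F(x,y) such that ∂F/∂x = M, ∂F/∂y = N
Solution: x·sin(y) + 6x² = C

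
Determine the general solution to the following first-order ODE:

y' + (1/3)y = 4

Using integrating factor method:

General solution: y = 12 + Ce^(-x/3)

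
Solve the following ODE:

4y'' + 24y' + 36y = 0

Characteristic equation: 4r² + 24r + 36 = 0
Divide by 4: r² + 6r + 9 = 0
Factored: (r + 3)² = 0
Repeated root: r = -3
General solution: y = (C₁ + C₂x)e^(-3x)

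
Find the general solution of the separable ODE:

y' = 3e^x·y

Separating variables and integrating:
ln|y| = 3e^x + C

General solution: y = Ce^(3e^x)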